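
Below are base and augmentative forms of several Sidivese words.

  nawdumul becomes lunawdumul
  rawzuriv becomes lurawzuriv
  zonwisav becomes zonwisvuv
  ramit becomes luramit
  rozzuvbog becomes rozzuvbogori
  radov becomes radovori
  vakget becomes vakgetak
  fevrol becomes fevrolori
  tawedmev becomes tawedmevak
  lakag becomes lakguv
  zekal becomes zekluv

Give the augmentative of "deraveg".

deravegak

tawedmev and rawzuriv both end in -v yet inflect differently (tawedmevak, lurawzuriv), so the final letter is not what conditions the rule; the last vowel is.
"deraveg" has last vowel 'e'. The stems whose last vowel is 'e' (vakget → vakgetak, tawedmev → tawedmevak) add -ak.
So deraveg → deravegak.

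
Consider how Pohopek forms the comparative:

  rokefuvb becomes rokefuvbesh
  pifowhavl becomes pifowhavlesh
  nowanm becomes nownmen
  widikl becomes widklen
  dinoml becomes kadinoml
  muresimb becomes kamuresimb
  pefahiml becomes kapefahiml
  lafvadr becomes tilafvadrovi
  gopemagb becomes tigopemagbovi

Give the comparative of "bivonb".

bivnben

"bivonb" has second-to-last letter 'n'. The one such stem in the data (nowanm → nownmen) deletes the last vowel and adds -en (as does widikl), so the same rule applies.
So bivonb → bivnben.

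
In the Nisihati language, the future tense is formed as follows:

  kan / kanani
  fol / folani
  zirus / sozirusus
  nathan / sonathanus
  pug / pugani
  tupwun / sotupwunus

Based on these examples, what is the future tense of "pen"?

penani

kan and nathan both end in -n yet inflect differently (kanani, sonathanus), so the final letter is not what conditions the rule; the number of vowels is.
"pen" has 1 vowel. The stems with 1 vowel (fol → folani, kan → kanani, pug → pugani) add -ani.
So pen → penani.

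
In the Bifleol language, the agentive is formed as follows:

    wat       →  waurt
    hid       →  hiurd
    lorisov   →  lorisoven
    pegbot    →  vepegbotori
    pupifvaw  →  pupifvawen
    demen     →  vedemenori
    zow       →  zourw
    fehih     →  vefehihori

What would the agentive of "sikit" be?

vesikitori

"sikit" has 2 vowels. The stems with 2 vowels (fehih → vefehihori, demen → vedemenori, pegbot → vepegbotori) add ve- … -ori around the stem.
The other patterns: stems with 1 vowel insert -ur- after the first vowel; stems with 3 vowels add -en.
So sikit → vesikitori.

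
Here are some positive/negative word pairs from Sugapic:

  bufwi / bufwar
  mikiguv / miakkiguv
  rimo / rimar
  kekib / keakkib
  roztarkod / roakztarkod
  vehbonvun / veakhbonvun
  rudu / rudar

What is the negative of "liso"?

lisar

mikiguv and rudu both have last vowel 'u' yet inflect differently (miakkiguv, rudar), so the last vowel is not what conditions the rule; whether the stem ends in a vowel or a consonant is.
"liso" ends in a vowel. The stems ending in a vowel (rudu → rudar, rimo → rimar, bufwi → bufwar) drop the final letter and add -ar.
So liso → lisar.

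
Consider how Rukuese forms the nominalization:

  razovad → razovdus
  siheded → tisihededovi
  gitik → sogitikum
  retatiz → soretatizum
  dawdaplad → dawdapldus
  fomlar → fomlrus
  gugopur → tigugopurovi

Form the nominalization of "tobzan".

tobznus

"tobzan" has last vowel 'a'. The stems whose last vowel is 'a' (fomlar → fomlrus, dawdaplad → dawdapldus, razovad → razovdus) delete the last vowel and add -us.
So tobzan → tobznus.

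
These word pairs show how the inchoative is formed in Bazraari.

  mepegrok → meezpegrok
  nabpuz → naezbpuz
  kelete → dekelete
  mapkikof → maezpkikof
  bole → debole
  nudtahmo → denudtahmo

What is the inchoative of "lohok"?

loezhok

mapkikof and nudtahmo both have last vowel 'o' yet inflect differently (maezpkikof, denudtahmo), so the last vowel is not what conditions the rule; whether the stem ends in a vowel or a consonant is.
"lohok" ends in a consonant. The stems ending in a consonant (mapkikof → maezpkikof, mepegrok → meezpegrok, nabpuz → naezbpuz) insert -ez- after the first vowel.
The other pattern: stems ending in a vowel add the prefix de-.
So lohok → loezhok.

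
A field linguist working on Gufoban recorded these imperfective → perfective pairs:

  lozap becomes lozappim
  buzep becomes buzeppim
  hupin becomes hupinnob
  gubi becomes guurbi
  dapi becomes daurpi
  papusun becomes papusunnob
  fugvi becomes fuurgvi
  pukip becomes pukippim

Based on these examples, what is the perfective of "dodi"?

dourdi

dapi and pukip both have last vowel 'i' yet inflect differently (daurpi, pukippim), so the last vowel is not what conditions the rule; the final letter is.
"dodi" ends in -i. The stems ending in -i (dapi → daurpi, fugvi → fuurgvi, gubi → guurbi) insert -ur- after the first vowel.
The other patterns: stems ending in -p double the final consonant and add -im; stems ending in -n double the final consonant and add -ob.
So dodi → dourdi.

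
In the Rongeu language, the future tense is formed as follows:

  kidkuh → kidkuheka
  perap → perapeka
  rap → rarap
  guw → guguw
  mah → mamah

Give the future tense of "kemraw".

perap and rap both end in -p yet inflect differently (perapeka, rarap), so the final letter is not what conditions the rule; the number of vowels is.
"kemraw" has 2 vowels. The stems with 2 vowels (kidkuh → kidkuheka, perap → perapeka) add -eka.
The other pattern: stems with 1 vowel repeat the first consonant+vowel as a prefix.
So kemraw → kemraweka.

kemraweka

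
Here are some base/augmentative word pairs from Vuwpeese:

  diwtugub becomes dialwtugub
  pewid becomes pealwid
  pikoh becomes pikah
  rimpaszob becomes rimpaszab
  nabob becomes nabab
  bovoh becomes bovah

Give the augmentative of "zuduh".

zualduh

rimpaszob and diwtugub both end in -b yet inflect differently (rimpaszab, dialwtugub), so the final letter is not what conditions the rule; the last vowel is.
"zuduh" has last vowel 'u'. The one such stem in the data (diwtugub → dialwtugub) inserts -al- after the first vowel (as does pewid), so the same rule applies.
The other pattern: stems whose last vowel is 'o' change the last vowel to 'a'.
So zuduh → zualduh.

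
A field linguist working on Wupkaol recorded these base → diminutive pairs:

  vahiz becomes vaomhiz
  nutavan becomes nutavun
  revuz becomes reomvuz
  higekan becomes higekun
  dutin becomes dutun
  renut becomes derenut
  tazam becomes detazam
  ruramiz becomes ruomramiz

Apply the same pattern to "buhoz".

buomhoz

"buhoz" ends in -z. The stems ending in -z (vahiz → vaomhiz, ruramiz → ruomramiz, revuz → reomvuz) insert -om- after the first vowel.
The other patterns: stems ending in -n change the last vowel to 'u'; stems ending in -m or -t add the prefix de-.
So buhoz → buomhoz.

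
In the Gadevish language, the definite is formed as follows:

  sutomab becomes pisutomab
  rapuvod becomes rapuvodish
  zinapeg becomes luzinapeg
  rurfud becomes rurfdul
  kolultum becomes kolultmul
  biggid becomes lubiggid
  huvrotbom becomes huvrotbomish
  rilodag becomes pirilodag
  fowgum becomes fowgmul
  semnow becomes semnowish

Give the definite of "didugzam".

"didugzam" has last vowel 'a'. The stems whose last vowel is 'a' (sutomab → pisutomab, rilodag → pirilodag) add the prefix pi-.
So didugzam → pididugzam.

pididugzam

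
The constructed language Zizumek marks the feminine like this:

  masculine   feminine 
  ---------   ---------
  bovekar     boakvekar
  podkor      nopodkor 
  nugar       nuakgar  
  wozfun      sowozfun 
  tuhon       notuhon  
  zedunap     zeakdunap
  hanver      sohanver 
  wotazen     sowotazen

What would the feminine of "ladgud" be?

podkor and bovekar both end in -r yet inflect differently (nopodkor, boakvekar), so the final letter is not what conditions the rule; the last vowel is.
"ladgud" has last vowel 'u'. The one such stem in the data (wozfun → sowozfun) adds the prefix so-, so the same rule applies.
So ladgud → soladgud.

soladgud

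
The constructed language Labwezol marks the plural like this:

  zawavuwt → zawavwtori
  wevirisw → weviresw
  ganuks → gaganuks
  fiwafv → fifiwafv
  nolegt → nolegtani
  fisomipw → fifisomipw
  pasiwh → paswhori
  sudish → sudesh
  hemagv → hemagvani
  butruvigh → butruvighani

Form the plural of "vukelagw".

vukelagwani

"vukelagw" has second-to-last letter 'g'. The stems whose second-to-last letter is 'g' (butruvigh → butruvighani, hemagv → hemagvani, nolegt → nolegtani) add -ani.
The other patterns: stems whose second-to-last letter is 's' change the last vowel to 'e'; stems whose second-to-last letter is 'w' delete the last vowel and add -ori; stems whose second-to-last letter is 'f', 'k' or 'p' repeat the first consonant+vowel as a prefix.
So vukelagw → vukelagwani.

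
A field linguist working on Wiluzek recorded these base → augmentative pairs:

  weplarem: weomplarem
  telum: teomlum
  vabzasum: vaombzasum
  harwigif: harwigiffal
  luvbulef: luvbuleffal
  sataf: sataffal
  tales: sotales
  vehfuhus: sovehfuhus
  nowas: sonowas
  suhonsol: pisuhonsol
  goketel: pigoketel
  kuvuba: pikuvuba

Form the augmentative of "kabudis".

sokabudis

weplarem and luvbulef both have last vowel 'e' yet inflect differently (weomplarem, luvbuleffal), so the last vowel is not what conditions the rule; the final letter is.
"kabudis" ends in -s. The stems ending in -s (tales → sotales, vehfuhus → sovehfuhus, nowas → sonowas) add the prefix so-.
So kabudis → sokabudis.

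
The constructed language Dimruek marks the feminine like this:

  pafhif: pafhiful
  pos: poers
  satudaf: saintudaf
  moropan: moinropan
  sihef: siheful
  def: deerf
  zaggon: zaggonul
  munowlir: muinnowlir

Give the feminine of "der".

deerr

"der" has 1 vowel. The stems with 1 vowel (def → deerf, pos → poers) insert -er- after the first vowel.
The other patterns: stems with 2 vowels add -ul; stems with 3 vowels insert -in- after the first vowel.
So der → deerr.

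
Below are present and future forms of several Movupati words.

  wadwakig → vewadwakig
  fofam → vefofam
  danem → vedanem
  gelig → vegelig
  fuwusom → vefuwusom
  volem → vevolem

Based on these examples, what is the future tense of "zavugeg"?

Every pair shown (wadwakig → vewadwakig, fofam → vefofam, danem → vedanem, …) follows the same rule: add the prefix ve-.
So zavugeg → vezavugeg.

vezavugeg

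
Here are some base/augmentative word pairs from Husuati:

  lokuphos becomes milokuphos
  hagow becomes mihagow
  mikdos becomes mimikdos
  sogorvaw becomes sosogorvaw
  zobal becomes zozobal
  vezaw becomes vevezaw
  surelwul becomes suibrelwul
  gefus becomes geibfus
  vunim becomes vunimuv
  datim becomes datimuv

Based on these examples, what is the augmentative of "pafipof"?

hagow and sogorvaw both end in -w yet inflect differently (mihagow, sosogorvaw), so the final letter is not what conditions the rule; the last vowel is.
"pafipof" has last vowel 'o'. The stems whose last vowel is 'o' (lokuphos → milokuphos, hagow → mihagow, mikdos → mimikdos) add the prefix mi-.
The other patterns: stems whose last vowel is 'a' repeat the first consonant+vowel as a prefix; stems whose last vowel is 'u' insert -ib- after the first vowel; stems whose last vowel is 'i' add -uv.
So pafipof → mipafipof.

mipafipof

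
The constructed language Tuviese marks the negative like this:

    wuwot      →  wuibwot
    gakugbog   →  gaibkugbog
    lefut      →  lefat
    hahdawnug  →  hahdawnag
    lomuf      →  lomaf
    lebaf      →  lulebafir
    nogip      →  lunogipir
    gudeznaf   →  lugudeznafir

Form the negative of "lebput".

lebpat

wuwot and lefut both end in -t yet inflect differently (wuibwot, lefat), so the final letter is not what conditions the rule; the last vowel is.
"lebput" has last vowel 'u'. The stems whose last vowel is 'u' (lefut → lefat, hahdawnug → hahdawnag, lomuf → lomaf) change the last vowel to 'a'.
The other patterns: stems whose last vowel is 'o' insert -ib- after the first vowel; stems whose last vowel is 'a' or 'i' add lu- … -ir around the stem.
So lebput → lebpat.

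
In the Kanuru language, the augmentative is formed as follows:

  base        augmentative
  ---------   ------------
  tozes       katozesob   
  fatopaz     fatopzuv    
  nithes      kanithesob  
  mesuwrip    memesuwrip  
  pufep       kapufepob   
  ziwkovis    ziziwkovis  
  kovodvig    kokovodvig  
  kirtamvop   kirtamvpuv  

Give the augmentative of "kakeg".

kakakegob

"kakeg" has last vowel 'e'. The stems whose last vowel is 'e' (pufep → kapufepob, nithes → kanithesob, tozes → katozesob) add ka- … -ob around the stem.
The other patterns: stems whose last vowel is 'i' repeat the first consonant+vowel as a prefix; stems whose last vowel is 'a' or 'o' delete the last vowel and add -uv.
So kakeg → kakakegob.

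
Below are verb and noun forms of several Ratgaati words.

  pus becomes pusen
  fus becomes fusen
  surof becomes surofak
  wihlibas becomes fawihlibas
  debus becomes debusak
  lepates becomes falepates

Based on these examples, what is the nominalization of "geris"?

fus and debus both end in -s yet inflect differently (fusen, debusak), so the final letter is not what conditions the rule; the number of vowels is.
"geris" has 2 vowels. The stems with 2 vowels (surof → surofak, debus → debusak) add -ak.
So geris → gerisak.

gerisak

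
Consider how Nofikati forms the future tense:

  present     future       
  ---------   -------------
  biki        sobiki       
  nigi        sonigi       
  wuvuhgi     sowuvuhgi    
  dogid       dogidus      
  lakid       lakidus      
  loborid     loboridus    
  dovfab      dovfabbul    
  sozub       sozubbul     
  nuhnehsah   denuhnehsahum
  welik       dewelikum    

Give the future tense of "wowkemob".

biki and dogid both have last vowel 'i' yet inflect differently (sobiki, dogidus), so the last vowel is not what conditions the rule; the final letter is.
"wowkemob" ends in -b. The stems ending in -b (dovfab → dovfabbul, sozub → sozubbul) double the final consonant and add -ul.
The other patterns: stems ending in -i add the prefix so-; stems ending in -d add -us; stems ending in -h or -k add de- … -um around the stem.
So wowkemob → wowkemobbul.

wowkemobbul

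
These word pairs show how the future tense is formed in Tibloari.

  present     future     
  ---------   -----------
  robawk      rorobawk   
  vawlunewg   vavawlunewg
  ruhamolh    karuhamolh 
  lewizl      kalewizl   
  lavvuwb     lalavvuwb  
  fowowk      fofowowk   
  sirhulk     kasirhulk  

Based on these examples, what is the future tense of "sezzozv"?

fowowk and sirhulk both end in -k yet inflect differently (fofowowk, kasirhulk), so the final letter is not what conditions the rule; the second-to-last letter is.
"sezzozv" has second-to-last letter 'z'. The one such stem in the data (lewizl → kalewizl) adds the prefix ka-, so the same rule applies.
So sezzozv → kasezzozv.

kasezzozv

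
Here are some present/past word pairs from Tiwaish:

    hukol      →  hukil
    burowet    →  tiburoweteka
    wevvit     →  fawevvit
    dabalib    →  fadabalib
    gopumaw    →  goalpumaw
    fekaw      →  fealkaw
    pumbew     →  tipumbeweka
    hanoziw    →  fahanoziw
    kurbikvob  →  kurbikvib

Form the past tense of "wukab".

wualkab

"wukab" has last vowel 'a'. The stems whose last vowel is 'a' (gopumaw → goalpumaw, fekaw → fealkaw) insert -al- after the first vowel.
The other patterns: stems whose last vowel is 'e' add ti- … -eka around the stem; stems whose last vowel is 'o' change the last vowel to 'i'; stems whose last vowel is 'i' add the prefix fa-.
So wukab → wualkab.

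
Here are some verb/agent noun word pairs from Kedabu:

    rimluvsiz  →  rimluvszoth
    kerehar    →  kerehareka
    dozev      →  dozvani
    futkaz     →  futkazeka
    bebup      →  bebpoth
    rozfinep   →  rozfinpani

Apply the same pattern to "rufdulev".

rozfinep and bebup both end in -p yet inflect differently (rozfinpani, bebpoth), so the final letter is not what conditions the rule; the last vowel is.
"rufdulev" has last vowel 'e'. The stems whose last vowel is 'e' (rozfinep → rozfinpani, dozev → dozvani) delete the last vowel and add -ani.
So rufdulev → rufdulvani.

rufdulvani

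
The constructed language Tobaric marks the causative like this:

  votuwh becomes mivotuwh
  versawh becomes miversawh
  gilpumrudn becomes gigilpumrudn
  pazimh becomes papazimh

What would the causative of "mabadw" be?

votuwh and pazimh both end in -h yet inflect differently (mivotuwh, papazimh), so the final letter is not what conditions the rule; the second-to-last letter is.
"mabadw" has second-to-last letter 'd'. The one such stem in the data (gilpumrudn → gigilpumrudn) repeats the first consonant+vowel as a prefix (as does pazimh), so the same rule applies.
The other pattern: stems whose second-to-last letter is 'w' add the prefix mi-.
So mabadw → mamabadw.

mamabadw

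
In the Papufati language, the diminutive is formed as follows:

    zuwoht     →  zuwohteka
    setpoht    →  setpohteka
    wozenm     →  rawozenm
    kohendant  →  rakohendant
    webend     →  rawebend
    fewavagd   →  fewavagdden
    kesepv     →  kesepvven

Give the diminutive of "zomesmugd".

"zomesmugd" has second-to-last letter 'g'. The one such stem in the data (fewavagd → fewavagdden) doubles the final consonant and adds -en (as does kesepv), so the same rule applies.
So zomesmugd → zomesmugdden.

zomesmugdden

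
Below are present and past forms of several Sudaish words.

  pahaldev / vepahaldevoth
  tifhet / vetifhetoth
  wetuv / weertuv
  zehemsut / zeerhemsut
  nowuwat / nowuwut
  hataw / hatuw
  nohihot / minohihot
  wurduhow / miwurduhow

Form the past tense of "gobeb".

vegobeboth

"gobeb" has last vowel 'e'. The stems whose last vowel is 'e' (pahaldev → vepahaldevoth, tifhet → vetifhetoth) add ve- … -oth around the stem.
So gobeb → vegobeboth.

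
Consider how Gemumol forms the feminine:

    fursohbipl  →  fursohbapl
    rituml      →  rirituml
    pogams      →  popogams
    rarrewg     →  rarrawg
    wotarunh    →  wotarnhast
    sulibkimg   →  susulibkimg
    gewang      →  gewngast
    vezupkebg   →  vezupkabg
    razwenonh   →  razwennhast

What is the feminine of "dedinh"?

dednhast

gewang and sulibkimg both end in -g yet inflect differently (gewngast, susulibkimg), so the final letter is not what conditions the rule; the second-to-last letter is.
"dedinh" has second-to-last letter 'n'. The stems whose second-to-last letter is 'n' (gewang → gewngast, wotarunh → wotarnhast, razwenonh → razwennhast) delete the last vowel and add -ast.
The other patterns: stems whose second-to-last letter is 'm' repeat the first consonant+vowel as a prefix; stems whose second-to-last letter is 'b', 'p' or 'w' change the last vowel to 'a'.
So dedinh → dednhast.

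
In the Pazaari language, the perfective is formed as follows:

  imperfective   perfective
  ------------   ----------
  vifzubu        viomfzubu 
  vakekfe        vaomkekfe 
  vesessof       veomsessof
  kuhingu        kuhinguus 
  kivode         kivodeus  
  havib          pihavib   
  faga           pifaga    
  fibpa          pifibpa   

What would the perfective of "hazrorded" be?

vifzubu and kuhingu both end in -u yet inflect differently (viomfzubu, kuhinguus), so the final letter is not what conditions the rule; the first letter is.
"hazrorded" begins with h-. The one such stem in the data (havib → pihavib) adds the prefix pi-, so the same rule applies.
So hazrorded → pihazrorded.

pihazrorded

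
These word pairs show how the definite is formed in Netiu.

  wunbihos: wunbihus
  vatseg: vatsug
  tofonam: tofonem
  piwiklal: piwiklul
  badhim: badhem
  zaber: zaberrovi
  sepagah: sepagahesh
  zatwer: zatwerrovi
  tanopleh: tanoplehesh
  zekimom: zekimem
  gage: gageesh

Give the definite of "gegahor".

gegahorrovi

tanopleh and zaber both have last vowel 'e' yet inflect differently (tanoplehesh, zaberrovi), so the last vowel is not what conditions the rule; the final letter is.
"gegahor" ends in -r. The stems ending in -r (zaber → zaberrovi, zatwer → zatwerrovi) double the final consonant and add -ovi.
The other patterns: stems ending in -e or -h add -esh; stems ending in -m change the last vowel to 'e'; stems ending in -g, -l or -s change the last vowel to 'u'.
So gegahor → gegahorrovi.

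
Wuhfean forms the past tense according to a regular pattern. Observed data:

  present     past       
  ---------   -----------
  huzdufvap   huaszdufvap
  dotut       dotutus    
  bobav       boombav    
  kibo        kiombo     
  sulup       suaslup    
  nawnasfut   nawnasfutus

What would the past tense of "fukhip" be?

fuaskhip

dotut and sulup both have last vowel 'u' yet inflect differently (dotutus, suaslup), so the last vowel is not what conditions the rule; the final letter is.
"fukhip" ends in -p. The stems ending in -p (sulup → suaslup, huzdufvap → huaszdufvap) insert -as- after the first vowel.
The other patterns: stems ending in -t add -us; stems ending in -o or -v insert -om- after the first vowel.
So fukhip → fuaskhip.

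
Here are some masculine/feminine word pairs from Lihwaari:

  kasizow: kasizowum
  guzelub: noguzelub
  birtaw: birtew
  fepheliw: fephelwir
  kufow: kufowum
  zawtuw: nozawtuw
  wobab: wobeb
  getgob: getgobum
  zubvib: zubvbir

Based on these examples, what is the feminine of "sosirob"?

kasizow and birtaw both end in -w yet inflect differently (kasizowum, birtew), so the final letter is not what conditions the rule; the last vowel is.
"sosirob" has last vowel 'o'. The stems whose last vowel is 'o' (getgob → getgobum, kasizow → kasizowum, kufow → kufowum) add -um.
The other patterns: stems whose last vowel is 'a' change the last vowel to 'e'; stems whose last vowel is 'u' add the prefix no-; stems whose last vowel is 'i' delete the last vowel and add -ir.
So sosirob → sosirobum.

sosirobum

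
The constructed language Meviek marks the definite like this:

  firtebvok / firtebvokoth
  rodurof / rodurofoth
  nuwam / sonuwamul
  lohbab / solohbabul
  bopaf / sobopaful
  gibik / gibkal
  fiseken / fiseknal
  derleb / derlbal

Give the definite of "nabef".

nabfal

rodurof and bopaf both end in -f yet inflect differently (rodurofoth, sobopaful), so the final letter is not what conditions the rule; the last vowel is.
"nabef" has last vowel 'e'. The stems whose last vowel is 'e' (fiseken → fiseknal, derleb → derlbal) delete the last vowel and add -al.
So nabef → nabfal.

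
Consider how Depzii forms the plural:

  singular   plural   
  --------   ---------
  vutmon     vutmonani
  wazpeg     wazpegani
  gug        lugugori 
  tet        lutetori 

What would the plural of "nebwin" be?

nebwinani

wazpeg and gug both end in -g yet inflect differently (wazpegani, lugugori), so the final letter is not what conditions the rule; the number of vowels is.
"nebwin" has 2 vowels. The stems with 2 vowels (vutmon → vutmonani, wazpeg → wazpegani) add -ani.
So nebwin → nebwinani.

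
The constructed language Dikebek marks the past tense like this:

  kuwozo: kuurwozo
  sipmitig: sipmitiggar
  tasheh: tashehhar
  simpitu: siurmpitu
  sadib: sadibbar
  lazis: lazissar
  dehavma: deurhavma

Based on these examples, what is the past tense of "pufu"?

puurfu

simpitu and sipmitig both begin with s- yet inflect differently (siurmpitu, sipmitiggar), so the first letter is not what conditions the rule; whether the stem ends in a vowel or a consonant is.
"pufu" ends in a vowel. The stems ending in a vowel (dehavma → deurhavma, kuwozo → kuurwozo, simpitu → siurmpitu) insert -ur- after the first vowel.
So pufu → puurfu.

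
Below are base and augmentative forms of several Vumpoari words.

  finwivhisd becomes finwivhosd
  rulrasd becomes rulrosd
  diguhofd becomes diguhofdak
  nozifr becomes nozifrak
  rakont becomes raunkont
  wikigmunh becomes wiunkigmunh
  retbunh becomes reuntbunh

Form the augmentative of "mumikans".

finwivhisd and diguhofd both end in -d yet inflect differently (finwivhosd, diguhofdak), so the final letter is not what conditions the rule; the second-to-last letter is.
"mumikans" has second-to-last letter 'n'. The stems whose second-to-last letter is 'n' (rakont → raunkont, wikigmunh → wiunkigmunh, retbunh → reuntbunh) insert -un- after the first vowel.
The other patterns: stems whose second-to-last letter is 's' change the last vowel to 'o'; stems whose second-to-last letter is 'f' add -ak.
So mumikans → muunmikans.

muunmikans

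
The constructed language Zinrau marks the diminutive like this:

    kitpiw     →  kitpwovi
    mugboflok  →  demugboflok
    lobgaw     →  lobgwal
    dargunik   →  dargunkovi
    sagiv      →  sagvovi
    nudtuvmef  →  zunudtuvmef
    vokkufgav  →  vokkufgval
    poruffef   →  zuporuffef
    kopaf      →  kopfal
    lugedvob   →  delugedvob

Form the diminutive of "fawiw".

lobgaw and kitpiw both end in -w yet inflect differently (lobgwal, kitpwovi), so the final letter is not what conditions the rule; the last vowel is.
"fawiw" has last vowel 'i'. The stems whose last vowel is 'i' (kitpiw → kitpwovi, dargunik → dargunkovi, sagiv → sagvovi) delete the last vowel and add -ovi.
The other patterns: stems whose last vowel is 'a' delete the last vowel and add -al; stems whose last vowel is 'o' add the prefix de-; stems whose last vowel is 'e' add the prefix zu-.
So fawiw → fawwovi.

fawwovi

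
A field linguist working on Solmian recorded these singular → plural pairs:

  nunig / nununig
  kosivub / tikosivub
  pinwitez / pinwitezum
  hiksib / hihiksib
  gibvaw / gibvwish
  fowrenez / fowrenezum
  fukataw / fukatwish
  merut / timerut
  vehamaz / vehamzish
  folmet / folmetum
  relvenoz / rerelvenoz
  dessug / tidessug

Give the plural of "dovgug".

vehamaz and fowrenez both end in -z yet inflect differently (vehamzish, fowrenezum), so the final letter is not what conditions the rule; the last vowel is.
"dovgug" has last vowel 'u'. The stems whose last vowel is 'u' (kosivub → tikosivub, dessug → tidessug, merut → timerut) add the prefix ti-.
The other patterns: stems whose last vowel is 'a' delete the last vowel and add -ish; stems whose last vowel is 'e' add -um; stems whose last vowel is 'i' or 'o' repeat the first consonant+vowel as a prefix.
So dovgug → tidovgug.

tidovgug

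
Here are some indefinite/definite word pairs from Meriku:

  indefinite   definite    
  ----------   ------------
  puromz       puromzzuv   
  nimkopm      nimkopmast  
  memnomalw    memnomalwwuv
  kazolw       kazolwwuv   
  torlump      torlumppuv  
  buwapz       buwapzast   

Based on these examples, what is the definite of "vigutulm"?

vigutulmmuv

buwapz and puromz both end in -z yet inflect differently (buwapzast, puromzzuv), so the final letter is not what conditions the rule; the second-to-last letter is.
"vigutulm" has second-to-last letter 'l'. The stems whose second-to-last letter is 'l' (kazolw → kazolwwuv, memnomalw → memnomalwwuv) double the final consonant and add -uv.
The other pattern: stems whose second-to-last letter is 'p' add -ast.
So vigutulm → vigutulmmuv.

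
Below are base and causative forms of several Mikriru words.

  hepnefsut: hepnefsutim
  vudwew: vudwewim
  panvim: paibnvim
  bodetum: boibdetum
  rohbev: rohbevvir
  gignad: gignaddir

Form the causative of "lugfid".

hepnefsut and bodetum both have last vowel 'u' yet inflect differently (hepnefsutim, boibdetum), so the last vowel is not what conditions the rule; the final letter is.
"lugfid" ends in -d. The one such stem in the data (gignad → gignaddir) doubles the final consonant and adds -ir (as does rohbev), so the same rule applies.
So lugfid → lugfiddir.

lugfiddir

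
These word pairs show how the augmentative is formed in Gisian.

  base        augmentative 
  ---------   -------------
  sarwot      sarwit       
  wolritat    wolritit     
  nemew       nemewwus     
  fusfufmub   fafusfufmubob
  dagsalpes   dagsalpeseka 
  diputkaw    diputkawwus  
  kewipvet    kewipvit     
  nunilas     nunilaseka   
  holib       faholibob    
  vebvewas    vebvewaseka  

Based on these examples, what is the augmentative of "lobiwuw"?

"lobiwuw" ends in -w. The stems ending in -w (nemew → nemewwus, diputkaw → diputkawwus) double the final consonant and add -us.
So lobiwuw → lobiwuwwus.

lobiwuwwus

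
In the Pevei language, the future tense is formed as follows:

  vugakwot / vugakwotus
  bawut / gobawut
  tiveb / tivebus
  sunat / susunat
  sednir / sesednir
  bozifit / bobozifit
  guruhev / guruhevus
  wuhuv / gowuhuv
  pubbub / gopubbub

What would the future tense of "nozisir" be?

nonozisir

"nozisir" has last vowel 'i'. The stems whose last vowel is 'i' (sednir → sesednir, bozifit → bobozifit) repeat the first consonant+vowel as a prefix.
So nozisir → nonozisir.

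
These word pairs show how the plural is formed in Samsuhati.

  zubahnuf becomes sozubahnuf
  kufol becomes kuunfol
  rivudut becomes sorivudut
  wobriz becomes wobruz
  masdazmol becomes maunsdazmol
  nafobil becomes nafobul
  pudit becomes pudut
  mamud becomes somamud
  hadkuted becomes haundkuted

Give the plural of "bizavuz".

sobizavuz

mamud and hadkuted both end in -d yet inflect differently (somamud, haundkuted), so the final letter is not what conditions the rule; the last vowel is.
"bizavuz" has last vowel 'u'. The stems whose last vowel is 'u' (mamud → somamud, zubahnuf → sozubahnuf, rivudut → sorivudut) add the prefix so-.
The other patterns: stems whose last vowel is 'e' or 'o' insert -un- after the first vowel; stems whose last vowel is 'i' change the last vowel to 'u'.
So bizavuz → sobizavuz.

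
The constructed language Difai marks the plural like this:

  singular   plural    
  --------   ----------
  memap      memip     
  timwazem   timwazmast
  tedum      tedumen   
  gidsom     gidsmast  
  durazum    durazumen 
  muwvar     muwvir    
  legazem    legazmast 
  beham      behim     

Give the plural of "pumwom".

"pumwom" has last vowel 'o'. The one such stem in the data (gidsom → gidsmast) deletes the last vowel and adds -ast (as do legazem, timwazem), so the same rule applies.
So pumwom → pumwmast.

pumwmast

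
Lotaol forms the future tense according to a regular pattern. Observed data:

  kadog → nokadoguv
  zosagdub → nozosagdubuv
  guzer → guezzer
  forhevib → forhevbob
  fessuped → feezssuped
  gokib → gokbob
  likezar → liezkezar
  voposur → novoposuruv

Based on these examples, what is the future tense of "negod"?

nonegoduv

zosagdub and gokib both end in -b yet inflect differently (nozosagdubuv, gokbob), so the final letter is not what conditions the rule; the last vowel is.
"negod" has last vowel 'o'. The one such stem in the data (kadog → nokadoguv) adds no- … -uv around the stem, so the same rule applies.
So negod → nonegoduv.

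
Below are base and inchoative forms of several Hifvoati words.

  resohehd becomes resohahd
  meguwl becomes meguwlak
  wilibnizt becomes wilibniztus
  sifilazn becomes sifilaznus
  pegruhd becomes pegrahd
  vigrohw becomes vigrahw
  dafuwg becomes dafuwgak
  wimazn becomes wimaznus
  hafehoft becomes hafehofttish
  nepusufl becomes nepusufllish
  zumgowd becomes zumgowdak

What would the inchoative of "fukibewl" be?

fukibewlak

"fukibewl" has second-to-last letter 'w'. The stems whose second-to-last letter is 'w' (dafuwg → dafuwgak, zumgowd → zumgowdak, meguwl → meguwlak) add -ak.
The other patterns: stems whose second-to-last letter is 'z' add -us; stems whose second-to-last letter is 'h' change the last vowel to 'a'; stems whose second-to-last letter is 'f' double the final consonant and add -ish.
So fukibewl → fukibewlak.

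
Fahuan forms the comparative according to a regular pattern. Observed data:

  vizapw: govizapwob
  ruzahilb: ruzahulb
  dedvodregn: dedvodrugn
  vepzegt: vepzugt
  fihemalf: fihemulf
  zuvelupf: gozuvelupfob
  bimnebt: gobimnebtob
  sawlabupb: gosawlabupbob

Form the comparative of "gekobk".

gogekobkob

"gekobk" has second-to-last letter 'b'. The one such stem in the data (bimnebt → gobimnebtob) adds go- … -ob around the stem, so the same rule applies.
The other pattern: stems whose second-to-last letter is 'g' or 'l' change the last vowel to 'u'.
So gekobk → gogekobkob.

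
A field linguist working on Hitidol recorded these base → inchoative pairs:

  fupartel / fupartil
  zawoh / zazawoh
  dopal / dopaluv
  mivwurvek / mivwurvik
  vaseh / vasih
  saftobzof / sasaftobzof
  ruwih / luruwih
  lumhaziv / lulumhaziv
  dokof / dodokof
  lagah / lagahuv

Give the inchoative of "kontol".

kokontol

ruwih and lagah both end in -h yet inflect differently (luruwih, lagahuv), so the final letter is not what conditions the rule; the last vowel is.
"kontol" has last vowel 'o'. The stems whose last vowel is 'o' (saftobzof → sasaftobzof, zawoh → zazawoh, dokof → dodokof) repeat the first consonant+vowel as a prefix.
The other patterns: stems whose last vowel is 'i' add the prefix lu-; stems whose last vowel is 'a' add -uv; stems whose last vowel is 'e' change the last vowel to 'i'.
So kontol → kokontol.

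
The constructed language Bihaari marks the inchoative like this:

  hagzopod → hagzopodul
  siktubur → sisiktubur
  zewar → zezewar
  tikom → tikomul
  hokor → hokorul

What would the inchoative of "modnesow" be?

modnesowul

hokor and zewar both end in -r yet inflect differently (hokorul, zezewar), so the final letter is not what conditions the rule; the last vowel is.
"modnesow" has last vowel 'o'. The stems whose last vowel is 'o' (hokor → hokorul, hagzopod → hagzopodul, tikom → tikomul) add -ul.
So modnesow → modnesowul.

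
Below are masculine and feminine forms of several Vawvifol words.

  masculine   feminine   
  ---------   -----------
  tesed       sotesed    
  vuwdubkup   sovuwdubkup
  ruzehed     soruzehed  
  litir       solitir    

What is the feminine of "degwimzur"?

sodegwimzur

Every pair shown (tesed → sotesed, vuwdubkup → sovuwdubkup, ruzehed → soruzehed, …) follows the same rule: add the prefix so-.
So degwimzur → sodegwimzur.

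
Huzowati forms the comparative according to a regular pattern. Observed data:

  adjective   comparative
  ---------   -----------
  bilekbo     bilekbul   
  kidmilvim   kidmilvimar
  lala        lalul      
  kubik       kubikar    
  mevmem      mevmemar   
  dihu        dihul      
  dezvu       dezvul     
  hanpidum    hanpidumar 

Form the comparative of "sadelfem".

sadelfemar

hanpidum and dihu both have last vowel 'u' yet inflect differently (hanpidumar, dihul), so the last vowel is not what conditions the rule; whether the stem ends in a vowel or a consonant is.
"sadelfem" ends in a consonant. The stems ending in a consonant (mevmem → mevmemar, kidmilvim → kidmilvimar, hanpidum → hanpidumar) add -ar.
The other pattern: stems ending in a vowel drop the final letter and add -ul.
So sadelfem → sadelfemar.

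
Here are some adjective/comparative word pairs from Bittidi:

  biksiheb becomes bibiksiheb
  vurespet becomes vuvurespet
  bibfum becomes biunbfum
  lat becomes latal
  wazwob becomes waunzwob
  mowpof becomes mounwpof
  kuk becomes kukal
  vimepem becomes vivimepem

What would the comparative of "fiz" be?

lat and vurespet both end in -t yet inflect differently (latal, vuvurespet), so the final letter is not what conditions the rule; the number of vowels is.
"fiz" has 1 vowel. The stems with 1 vowel (lat → latal, kuk → kukal) add -al.
The other patterns: stems with 2 vowels insert -un- after the first vowel; stems with 3 vowels repeat the first consonant+vowel as a prefix.
So fiz → fizal.

fizal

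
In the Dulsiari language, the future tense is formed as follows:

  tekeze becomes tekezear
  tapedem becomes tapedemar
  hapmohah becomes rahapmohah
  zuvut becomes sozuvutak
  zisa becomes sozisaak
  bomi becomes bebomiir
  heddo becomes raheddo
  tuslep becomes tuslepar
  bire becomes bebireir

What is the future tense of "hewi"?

tekeze and bire both end in -e yet inflect differently (tekezear, bebireir), so the final letter is not what conditions the rule; the first letter is.
"hewi" begins with h-. The stems beginning with h- (hapmohah → rahapmohah, heddo → raheddo) add the prefix ra-.
The other patterns: stems beginning with t- add -ar; stems beginning with z- add so- … -ak around the stem; stems beginning with b- add be- … -ir around the stem.
So hewi → rahewi.

rahewi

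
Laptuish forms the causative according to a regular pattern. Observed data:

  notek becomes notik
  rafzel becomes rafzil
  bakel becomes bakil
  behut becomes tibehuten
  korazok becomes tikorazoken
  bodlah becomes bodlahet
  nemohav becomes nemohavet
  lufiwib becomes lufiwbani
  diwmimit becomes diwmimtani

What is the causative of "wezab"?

wezabet

notek and korazok both end in -k yet inflect differently (notik, tikorazoken), so the final letter is not what conditions the rule; the last vowel is.
"wezab" has last vowel 'a'. The stems whose last vowel is 'a' (bodlah → bodlahet, nemohav → nemohavet) add -et.
So wezab → wezabet.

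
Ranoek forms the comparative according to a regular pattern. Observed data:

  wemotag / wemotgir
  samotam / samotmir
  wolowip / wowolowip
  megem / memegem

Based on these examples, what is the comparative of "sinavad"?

sinavdir

"sinavad" has last vowel 'a'. The stems whose last vowel is 'a' (wemotag → wemotgir, samotam → samotmir) delete the last vowel and add -ir.
So sinavad → sinavdir.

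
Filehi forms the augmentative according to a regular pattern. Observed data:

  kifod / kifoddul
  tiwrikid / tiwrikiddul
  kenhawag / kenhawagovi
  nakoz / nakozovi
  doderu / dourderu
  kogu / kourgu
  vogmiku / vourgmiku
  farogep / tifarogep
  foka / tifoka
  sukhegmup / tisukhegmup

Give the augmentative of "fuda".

"fuda" ends in -a. The one such stem in the data (foka → tifoka) adds the prefix ti-, so the same rule applies.
So fuda → tifuda.

tifuda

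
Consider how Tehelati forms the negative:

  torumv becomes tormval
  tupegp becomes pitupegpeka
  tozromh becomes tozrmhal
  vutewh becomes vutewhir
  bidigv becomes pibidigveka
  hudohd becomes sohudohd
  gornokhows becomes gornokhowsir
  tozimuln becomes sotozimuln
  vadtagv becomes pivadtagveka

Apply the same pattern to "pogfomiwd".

pogfomiwdir

torumv and bidigv both end in -v yet inflect differently (tormval, pibidigveka), so the final letter is not what conditions the rule; the second-to-last letter is.
"pogfomiwd" has second-to-last letter 'w'. The stems whose second-to-last letter is 'w' (vutewh → vutewhir, gornokhows → gornokhowsir) add -ir.
So pogfomiwd → pogfomiwdir.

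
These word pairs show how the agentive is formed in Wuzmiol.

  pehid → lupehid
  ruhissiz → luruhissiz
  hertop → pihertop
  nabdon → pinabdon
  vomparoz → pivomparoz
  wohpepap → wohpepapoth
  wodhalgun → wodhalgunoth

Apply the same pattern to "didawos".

"didawos" has last vowel 'o'. The stems whose last vowel is 'o' (hertop → pihertop, nabdon → pinabdon, vomparoz → pivomparoz) add the prefix pi-.
The other patterns: stems whose last vowel is 'i' add the prefix lu-; stems whose last vowel is 'a' or 'u' add -oth.
So didawos → pididawos.

pididawos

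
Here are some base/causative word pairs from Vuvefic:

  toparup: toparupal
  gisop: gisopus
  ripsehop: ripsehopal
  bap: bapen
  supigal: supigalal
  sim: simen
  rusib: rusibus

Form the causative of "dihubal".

dihubalal

bap and gisop both end in -p yet inflect differently (bapen, gisopus), so the final letter is not what conditions the rule; the number of vowels is.
"dihubal" has 3 vowels. The stems with 3 vowels (ripsehop → ripsehopal, supigal → supigalal, toparup → toparupal) add -al.
The other patterns: stems with 1 vowel add -en; stems with 2 vowels add -us.
So dihubal → dihubalal.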